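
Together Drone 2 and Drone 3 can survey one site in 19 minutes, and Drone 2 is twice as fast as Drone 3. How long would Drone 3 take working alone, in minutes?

57 minutes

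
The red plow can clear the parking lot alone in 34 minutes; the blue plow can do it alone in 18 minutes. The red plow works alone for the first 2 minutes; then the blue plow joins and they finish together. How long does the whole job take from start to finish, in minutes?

170/13 minutes

In 2 minutes the red plow does 2/34 = 1/17 of the job, leaving 16/17.
The red plow and the blue plow together work at 13/153 per minute, so finishing takes 16/17 ÷ 13/153 = 144/13 minutes.
Total time = 2 + 144/13 = 170/13 minutes.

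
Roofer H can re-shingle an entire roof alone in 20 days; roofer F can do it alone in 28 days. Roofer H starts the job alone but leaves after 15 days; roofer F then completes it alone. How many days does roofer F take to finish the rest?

In 15 days roofer H does 15/20 = 3/4 of the job, leaving 1/4.
Roofer F works at 1/28 per day, so finishing takes 1/4 ÷ 1/28 = 7 days.

7 days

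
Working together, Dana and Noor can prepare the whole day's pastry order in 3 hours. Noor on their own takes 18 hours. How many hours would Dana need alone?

18/5 hours

Combined rate is 1/3 per hour.
Known contribution: 1/18 per hour.
So Dana's rate is 1/3 − 1/18 = 5/18, meaning 18/5 hours alone.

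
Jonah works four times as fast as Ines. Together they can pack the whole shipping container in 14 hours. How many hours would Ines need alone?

Let Ines's rate be r; then Jonah's rate is 4r, so together (4 + 1)r = 5r = 1/14.
Thus r = 1/70 per hour.
Ines alone: 70 hours; Jonah alone: 35/2 hours.

70 hours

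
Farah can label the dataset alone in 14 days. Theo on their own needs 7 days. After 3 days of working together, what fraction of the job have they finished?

9/14

Combined rate: 1/14 + 1/7 = (1 + 2)/14 = 3/14 per day.
In 3 days they complete 3·3/14 = 9/14 of the job.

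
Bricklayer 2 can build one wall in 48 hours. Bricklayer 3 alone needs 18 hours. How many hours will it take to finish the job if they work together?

144/11 hours

Combined rate: 1/48 + 1/18 = (3 + 8)/144 = 11/144 per hour.
Time = 1 ÷ (11/144) = 144/11 hours.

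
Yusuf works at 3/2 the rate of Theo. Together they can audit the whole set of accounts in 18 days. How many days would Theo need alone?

Let Theo's rate be r; then Yusuf's rate is (3/2)r, so together (3/2 + 1)r = (5/2)r = 1/18.
Thus r = 1/45 per day.
Theo alone: 45 days; Yusuf alone: 30 days.

45 days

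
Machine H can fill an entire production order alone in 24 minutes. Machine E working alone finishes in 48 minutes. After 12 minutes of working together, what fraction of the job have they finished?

Combined rate: 1/24 + 1/48 = (2 + 1)/48 = 3/48 = 1/16 per minute.
In 12 minutes they complete 12·1/16 = 3/4 of the job.

3/4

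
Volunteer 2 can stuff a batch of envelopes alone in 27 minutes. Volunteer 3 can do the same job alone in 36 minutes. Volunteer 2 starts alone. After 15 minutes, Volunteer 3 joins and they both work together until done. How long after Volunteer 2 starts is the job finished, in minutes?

In the first 15 minutes Volunteer 2 alone does 15/27 = 5/9 of the job, leaving 4/9.
Once everyone is working, combined rate: 1/27 + 1/36 = (4 + 3)/108 = 7/108 per minute.
Remaining 4/9 at 7/108 per minute takes 48/7 minutes.
Total from the start = 15 + 48/7 = 153/7 minutes.

153/7 minutes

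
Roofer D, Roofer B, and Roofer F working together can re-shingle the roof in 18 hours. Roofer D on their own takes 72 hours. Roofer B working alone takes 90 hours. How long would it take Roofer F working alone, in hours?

360/11 hours

Combined rate is 1/18 per hour.
Known contribution: 1/72 + 1/90 = (5 + 4)/360 = 9/360 = 1/40 per hour.
So Roofer F's rate is 1/18 − 1/40 = 11/360, meaning 360/11 hours alone.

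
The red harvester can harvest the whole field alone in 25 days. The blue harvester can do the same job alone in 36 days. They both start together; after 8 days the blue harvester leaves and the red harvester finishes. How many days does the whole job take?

In the first 8 days the combined rate is 61/900, so 122/225 of the job is done, leaving 103/225.
After the blue harvester leaves the rate is 1/25 per day; the remaining 103/225 takes 103/9 days.
Total = 8 + 103/9 = 175/9 days.

175/9 days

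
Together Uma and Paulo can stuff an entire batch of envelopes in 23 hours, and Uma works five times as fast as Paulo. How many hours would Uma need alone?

138/5 hours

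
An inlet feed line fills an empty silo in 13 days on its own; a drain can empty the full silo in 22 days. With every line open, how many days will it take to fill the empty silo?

286/9 days

Net rate = 1/13 − 1/22 = (22 − 13)/286 = 9/286 per day.
Filling time = 1 ÷ (9/286) = 286/9 days.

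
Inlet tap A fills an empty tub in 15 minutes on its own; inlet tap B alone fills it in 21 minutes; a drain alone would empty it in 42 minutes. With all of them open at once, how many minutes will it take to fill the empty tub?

210/19 minutes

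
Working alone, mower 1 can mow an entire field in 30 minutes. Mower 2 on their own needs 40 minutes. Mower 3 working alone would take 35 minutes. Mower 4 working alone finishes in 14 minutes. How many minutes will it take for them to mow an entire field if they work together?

120/19 minutes

Combined rate: 1/30 + 1/40 + 1/35 + 1/14 = (28 + 21 + 24 + 60)/840 = 133/840 = 19/120 per minute.
Time = 1 ÷ (19/120) = 120/19 minutes.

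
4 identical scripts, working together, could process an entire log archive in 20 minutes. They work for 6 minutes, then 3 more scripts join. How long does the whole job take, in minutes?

One script does 1/80 of the job per minute.
After 6 minutes with 4 scripts, 3/10 is done (7/10 left).
With 7 scripts the rate is 7/80, so the rest takes 7/10 ÷ 7/80 = 8 minutes.
Total = 6 + 8 = 14 minutes.

14 minutes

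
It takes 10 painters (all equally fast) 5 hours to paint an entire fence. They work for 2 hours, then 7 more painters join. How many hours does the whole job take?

One painter does 1/50 of the job per hour.
After 2 hours with 10 painters, 2/5 is done (3/5 left).
With 17 painters the rate is 17/50, so the rest takes 3/5 ÷ 17/50 = 30/17 hours.
Total = 2 + 30/17 = 64/17 hours.

64/17 hours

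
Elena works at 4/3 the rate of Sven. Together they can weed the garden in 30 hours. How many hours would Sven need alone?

Let Sven's rate be r; then Elena's rate is (4/3)r, so together (4/3 + 1)r = (7/3)r = 1/30.
Thus r = 1/70 per hour.
Sven alone: 70 hours; Elena alone: 105/2 hours.

70 hours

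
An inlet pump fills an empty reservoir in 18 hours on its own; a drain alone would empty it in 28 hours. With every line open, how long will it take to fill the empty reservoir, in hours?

Net rate = 1/18 − 1/28 = (14 − 9)/252 = 5/252 per hour.
Filling time = 1 ÷ (5/252) = 252/5 hours.

252/5 hours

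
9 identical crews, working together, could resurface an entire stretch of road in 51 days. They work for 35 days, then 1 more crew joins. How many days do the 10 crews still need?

One crew does 1/459 of the job per day.
After 35 days with 9 crews, 35/51 is done (16/51 left).
With 10 crews the rate is 10/459, so the rest takes 16/51 ÷ 10/459 = 72/5 days.

72/5 days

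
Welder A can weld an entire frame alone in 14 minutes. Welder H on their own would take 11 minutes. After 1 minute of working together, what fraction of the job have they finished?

25/154

Combined rate: 1/14 + 1/11 = (11 + 14)/154 = 25/154 per minute.
In 1 minute they complete 1·25/154 = 25/154 of the job.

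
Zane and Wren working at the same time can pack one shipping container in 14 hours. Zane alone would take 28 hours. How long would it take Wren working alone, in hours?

28 hours

Combined rate is 1/14 per hour.
Known contribution: 1/28 per hour.
So Wren's rate is 1/14 − 1/28 = 1/28, meaning 28 hours alone.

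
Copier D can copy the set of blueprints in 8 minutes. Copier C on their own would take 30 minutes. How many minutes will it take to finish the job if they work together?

Combined rate: 1/8 + 1/30 = (15 + 4)/120 = 19/120 per minute.
Time = 1 ÷ (19/120) = 120/19 minutes.

120/19 minutes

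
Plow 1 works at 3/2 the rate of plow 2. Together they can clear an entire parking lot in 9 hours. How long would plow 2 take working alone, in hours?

45/2 hours

Let plow 2's rate be r; then plow 1's rate is (3/2)r, so together (3/2 + 1)r = (5/2)r = 1/9.
Thus r = 2/45 per hour.
Plow 2 alone: 45/2 hours; plow 1 alone: 15 hours.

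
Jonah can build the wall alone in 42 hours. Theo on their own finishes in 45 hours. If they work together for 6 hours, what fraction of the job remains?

76/105

Combined rate: 1/42 + 1/45 = (15 + 14)/630 = 29/630 per hour.
In 6 hours they complete 6·29/630 = 29/105 of the job.
So 76/105 remains.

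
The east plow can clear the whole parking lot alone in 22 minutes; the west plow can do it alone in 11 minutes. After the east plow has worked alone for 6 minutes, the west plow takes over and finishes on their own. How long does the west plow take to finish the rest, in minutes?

In 6 minutes the east plow does 6/22 = 3/11 of the job, leaving 8/11.
The west plow works at 1/11 per minute, so finishing takes 8/11 ÷ 1/11 = 8 minutes.

8 minutes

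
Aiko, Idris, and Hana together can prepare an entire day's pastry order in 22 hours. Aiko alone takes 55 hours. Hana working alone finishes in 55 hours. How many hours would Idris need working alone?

Combined rate is 1/22 per hour.
Known contribution: 1/55 + 1/55 = (1 + 1)/55 = 2/55 per hour.
So Idris's rate is 1/22 − 2/55 = 1/110, meaning 110 hours alone.

110 hours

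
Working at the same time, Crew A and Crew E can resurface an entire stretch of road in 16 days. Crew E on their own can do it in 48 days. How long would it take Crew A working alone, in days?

Combined rate is 1/16 per day.
Known contribution: 1/48 per day.
So Crew A's rate is 1/16 − 1/48 = 1/24, meaning 24 days alone.

24 days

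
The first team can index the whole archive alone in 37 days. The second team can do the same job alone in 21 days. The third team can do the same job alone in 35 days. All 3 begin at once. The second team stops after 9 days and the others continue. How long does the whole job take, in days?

185/18 days

In the first 9 days the combined rate is 401/3885, so 1203/1295 of the job is done, leaving 92/1295.
After the second team leaves the rate is 72/1295 per day; the remaining 92/1295 takes 23/18 days.
Total = 9 + 23/18 = 185/18 days.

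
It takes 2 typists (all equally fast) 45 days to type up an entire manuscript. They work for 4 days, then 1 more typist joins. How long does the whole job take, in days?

One typist does 1/90 of the job per day.
After 4 days with 2 typists, 4/45 is done (41/45 left).
With 3 typists the rate is 3/90 = 1/30, so the rest takes 41/45 ÷ 1/30 = 82/3 days.
Total = 4 + 82/3 = 94/3 days.

94/3 days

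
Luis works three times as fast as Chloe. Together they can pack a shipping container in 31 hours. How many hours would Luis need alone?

124/3 hours

Let Chloe's rate be r; then Luis's rate is 3r, so together (3 + 1)r = 4r = 1/31.
Thus r = 1/124 per hour.
Chloe alone: 124 hours; Luis alone: 124/3 hours.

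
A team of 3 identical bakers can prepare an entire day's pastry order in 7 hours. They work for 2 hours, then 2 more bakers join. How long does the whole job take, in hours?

5 hours

One baker does 1/21 of the job per hour.
After 2 hours with 3 bakers, 2/7 is done (5/7 left).
With 5 bakers the rate is 5/21, so the rest takes 5/7 ÷ 5/21 = 3 hours.
Total = 2 + 3 = 5 hours.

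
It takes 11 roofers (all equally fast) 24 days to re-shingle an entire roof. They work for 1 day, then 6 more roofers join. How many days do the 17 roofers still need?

253/17 days

One roofer does 1/264 of the job per day.
After 1 day with 11 roofers, 1/24 is done (23/24 left).
With 17 roofers the rate is 17/264, so the rest takes 23/24 ÷ 17/264 = 253/17 days.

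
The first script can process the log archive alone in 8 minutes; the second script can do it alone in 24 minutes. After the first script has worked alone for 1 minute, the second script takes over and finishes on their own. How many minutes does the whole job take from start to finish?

In 1 minute the first script does 1/8 of the job, leaving 7/8.
The second script works at 1/24 per minute, so finishing takes 7/8 ÷ 1/24 = 21 minutes.
Total time = 1 + 21 = 22 minutes.

22 minutes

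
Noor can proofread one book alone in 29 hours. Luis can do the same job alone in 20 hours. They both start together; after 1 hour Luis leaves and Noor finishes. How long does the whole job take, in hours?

551/20 hours

In the first 1 hour the combined rate is 49/580, so 49/580 of the job is done, leaving 531/580.
After Luis leaves the rate is 1/29 per hour; the remaining 531/580 takes 531/20 hours.
Total = 1 + 531/20 = 551/20 hours.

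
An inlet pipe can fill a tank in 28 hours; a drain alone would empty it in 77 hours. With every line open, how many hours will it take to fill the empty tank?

Net rate = 1/28 − 1/77 = (11 − 4)/308 = 7/308 = 1/44 per hour.
Filling time = 1 ÷ (1/44) = 44 hours.

44 hours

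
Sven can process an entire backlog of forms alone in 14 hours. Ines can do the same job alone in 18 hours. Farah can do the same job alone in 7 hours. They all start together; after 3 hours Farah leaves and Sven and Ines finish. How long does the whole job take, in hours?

In the first 3 hours the combined rate is 17/63, so 17/21 of the job is done, leaving 4/21.
After Farah leaves the rate is 8/63 per hour; the remaining 4/21 takes 3/2 hours.
Total = 3 + 3/2 = 9/2 hours.

9/2 hours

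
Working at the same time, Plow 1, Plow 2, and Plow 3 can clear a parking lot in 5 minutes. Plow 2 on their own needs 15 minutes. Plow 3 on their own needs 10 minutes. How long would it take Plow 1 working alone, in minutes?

Combined rate is 1/5 per minute.
Known contribution: 1/15 + 1/10 = (2 + 3)/30 = 5/30 = 1/6 per minute.
So Plow 1's rate is 1/5 − 1/6 = 1/30, meaning 30 minutes alone.

30 minutes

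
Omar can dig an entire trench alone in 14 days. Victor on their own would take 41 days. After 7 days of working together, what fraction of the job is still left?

Combined rate: 1/14 + 1/41 = (41 + 14)/574 = 55/574 per day.
In 7 days they complete 7·55/574 = 55/82 of the job.
So 27/82 remains.

27/82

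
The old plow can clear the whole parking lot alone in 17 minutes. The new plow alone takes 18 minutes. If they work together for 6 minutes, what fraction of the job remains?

16/51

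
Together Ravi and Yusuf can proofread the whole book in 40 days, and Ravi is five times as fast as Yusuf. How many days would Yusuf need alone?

240 days

Let Yusuf's rate be r; then Ravi's rate is 5r, so together (5 + 1)r = 6r = 1/40.
Thus r = 1/240 per day.
Yusuf alone: 240 days; Ravi alone: 48 days.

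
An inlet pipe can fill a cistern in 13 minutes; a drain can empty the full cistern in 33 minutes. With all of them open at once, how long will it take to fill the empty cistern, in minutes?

Net rate = 1/13 − 1/33 = (33 − 13)/429 = 20/429 per minute.
Filling time = 1 ÷ (20/429) = 429/20 minutes.

429/20 minutes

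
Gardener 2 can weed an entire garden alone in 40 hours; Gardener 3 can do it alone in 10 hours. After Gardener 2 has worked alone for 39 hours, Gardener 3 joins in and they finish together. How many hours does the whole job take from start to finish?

196/5 hours

In 39 hours Gardener 2 does 39/40 of the job, leaving 1/40.
Gardener 2 and Gardener 3 together work at 1/8 per hour, so finishing takes 1/40 ÷ 1/8 = 1/5 hours.
Total time = 39 + 1/5 = 196/5 hours.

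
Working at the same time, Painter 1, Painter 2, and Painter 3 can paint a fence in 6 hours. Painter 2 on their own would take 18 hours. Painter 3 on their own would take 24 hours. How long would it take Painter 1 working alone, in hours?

72/5 hours

Combined rate is 1/6 per hour.
Known contribution: 1/18 + 1/24 = (4 + 3)/72 = 7/72 per hour.
So Painter 1's rate is 1/6 − 7/72 = 5/72, meaning 72/5 hours alone.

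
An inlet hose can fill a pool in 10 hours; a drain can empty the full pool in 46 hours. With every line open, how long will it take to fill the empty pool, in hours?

115/9 hours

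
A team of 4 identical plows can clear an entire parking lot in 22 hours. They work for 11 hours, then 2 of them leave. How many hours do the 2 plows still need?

22 hours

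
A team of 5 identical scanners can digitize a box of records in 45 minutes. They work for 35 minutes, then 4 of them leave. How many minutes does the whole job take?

85 minutes

One scanner does 1/225 of the job per minute.
After 35 minutes with 5 scanners, 7/9 is done (2/9 left).
With 1 scanner the rate is 1/225, so the rest takes 2/9 ÷ 1/225 = 50 minutes.
Total = 35 + 50 = 85 minutes.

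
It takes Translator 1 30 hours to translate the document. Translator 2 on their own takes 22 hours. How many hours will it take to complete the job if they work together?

Combined rate: 1/30 + 1/22 = (11 + 15)/330 = 26/330 = 13/165 per hour.
Time = 1 ÷ (13/165) = 165/13 hours.

165/13 hours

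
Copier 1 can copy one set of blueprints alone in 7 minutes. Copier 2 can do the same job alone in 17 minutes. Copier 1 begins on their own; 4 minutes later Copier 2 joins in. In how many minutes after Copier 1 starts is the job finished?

In the first 4 minutes Copier 1 alone does 4/7 of the job, leaving 3/7.
Once everyone is working, combined rate: 1/7 + 1/17 = (17 + 7)/119 = 24/119 per minute.
Remaining 3/7 at 24/119 per minute takes 17/8 minutes.
Total from the start = 4 + 17/8 = 49/8 minutes.

49/8 minutes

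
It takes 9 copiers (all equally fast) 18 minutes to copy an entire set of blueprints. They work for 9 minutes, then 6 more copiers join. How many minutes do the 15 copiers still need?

27/5 minutes

One copier does 1/162 of the job per minute.
After 9 minutes with 9 copiers, 1/2 is done (1/2 left).
With 15 copiers the rate is 15/162 = 5/54, so the rest takes 1/2 ÷ 5/54 = 27/5 minutes.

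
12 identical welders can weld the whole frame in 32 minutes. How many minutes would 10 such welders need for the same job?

192/5 minutes

Total work is 12·32 = 384 welder-minutes.
With 10 welders: 384/10 = 192/5 minutes.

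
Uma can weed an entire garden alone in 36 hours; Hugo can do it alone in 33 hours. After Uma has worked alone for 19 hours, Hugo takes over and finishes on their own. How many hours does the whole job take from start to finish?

415/12 hours

In 19 hours Uma does 19/36 of the job, leaving 17/36.
Hugo works at 1/33 per hour, so finishing takes 17/36 ÷ 1/33 = 187/12 hours.
Total time = 19 + 187/12 = 415/12 hours.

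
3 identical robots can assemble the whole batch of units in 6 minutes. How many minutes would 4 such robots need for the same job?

9/2 minutes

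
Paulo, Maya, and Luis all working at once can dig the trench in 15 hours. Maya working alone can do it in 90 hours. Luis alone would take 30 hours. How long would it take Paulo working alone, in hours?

45 hours

Combined rate is 1/15 per hour.
Known contribution: 1/90 + 1/30 = (1 + 3)/90 = 4/90 = 2/45 per hour.
So Paulo's rate is 1/15 − 2/45 = 1/45, meaning 45 hours alone.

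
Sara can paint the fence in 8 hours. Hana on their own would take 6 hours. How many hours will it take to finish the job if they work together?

24/7 hours

Combined rate: 1/8 + 1/6 = (3 + 4)/24 = 7/24 per hour.
Time = 1 ÷ (7/24) = 24/7 hours.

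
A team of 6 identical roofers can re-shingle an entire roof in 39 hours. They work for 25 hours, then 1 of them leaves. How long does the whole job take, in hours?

209/5 hours

One roofer does 1/234 of the job per hour.
After 25 hours with 6 roofers, 25/39 is done (14/39 left).
With 5 roofers the rate is 5/234, so the rest takes 14/39 ÷ 5/234 = 84/5 hours.
Total = 25 + 84/5 = 209/5 hours.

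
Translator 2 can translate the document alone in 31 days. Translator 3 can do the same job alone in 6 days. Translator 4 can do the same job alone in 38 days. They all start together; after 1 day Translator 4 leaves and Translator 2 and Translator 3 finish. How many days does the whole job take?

93/19 days

In the first 1 day the combined rate is 398/1767, so 398/1767 of the job is done, leaving 1369/1767.
After Translator 4 leaves the rate is 37/186 per day; the remaining 1369/1767 takes 74/19 days.
Total = 1 + 74/19 = 93/19 days.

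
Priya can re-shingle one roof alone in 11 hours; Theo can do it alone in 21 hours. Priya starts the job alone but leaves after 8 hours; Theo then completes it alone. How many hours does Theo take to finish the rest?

In 8 hours Priya does 8/11 of the job, leaving 3/11.
Theo works at 1/21 per hour, so finishing takes 3/11 ÷ 1/21 = 63/11 hours.

63/11 hours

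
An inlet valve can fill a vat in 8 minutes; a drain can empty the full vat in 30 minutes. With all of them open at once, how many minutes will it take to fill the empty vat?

120/11 minutes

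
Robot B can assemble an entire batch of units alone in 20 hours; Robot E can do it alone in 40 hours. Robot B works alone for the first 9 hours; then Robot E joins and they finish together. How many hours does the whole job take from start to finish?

49/3 hours

In 9 hours Robot B does 9/20 of the job, leaving 11/20.
Robot B and Robot E together work at 3/40 per hour, so finishing takes 11/20 ÷ 3/40 = 22/3 hours.
Total time = 9 + 22/3 = 49/3 hours.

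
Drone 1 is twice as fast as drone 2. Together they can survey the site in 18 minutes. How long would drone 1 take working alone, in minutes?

27 minutes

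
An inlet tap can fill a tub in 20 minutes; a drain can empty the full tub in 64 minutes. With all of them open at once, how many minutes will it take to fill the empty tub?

320/11 minutes

Net rate = 1/20 − 1/64 = (16 − 5)/320 = 11/320 per minute.
Filling time = 1 ÷ (11/320) = 320/11 minutes.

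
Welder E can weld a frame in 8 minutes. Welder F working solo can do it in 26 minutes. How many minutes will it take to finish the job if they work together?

104/17 minutes

With two workers the combined time is the product over the sum: 8·26/(8+26) = 208/34 = 104/17 minutes.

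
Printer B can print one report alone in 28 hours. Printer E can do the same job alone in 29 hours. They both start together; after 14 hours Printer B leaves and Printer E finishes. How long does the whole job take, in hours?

In the first 14 hours the combined rate is 57/812, so 57/58 of the job is done, leaving 1/58.
After Printer B leaves the rate is 1/29 per hour; the remaining 1/58 takes 1/2 hours.
Total = 14 + 1/2 = 29/2 hours.

29/2 hours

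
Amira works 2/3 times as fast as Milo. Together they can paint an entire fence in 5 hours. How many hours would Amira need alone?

25/2 hours

Let Milo's rate be r; then Amira's rate is (2/3)r, so together (2/3 + 1)r = (5/3)r = 1/5.
Thus r = 3/25 per hour.
Milo alone: 25/3 hours; Amira alone: 25/2 hours.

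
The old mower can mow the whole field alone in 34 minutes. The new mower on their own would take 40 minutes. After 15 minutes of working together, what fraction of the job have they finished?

Combined rate: 1/34 + 1/40 = (20 + 17)/680 = 37/680 per minute.
In 15 minutes they complete 15·37/680 = 111/136 of the job.

111/136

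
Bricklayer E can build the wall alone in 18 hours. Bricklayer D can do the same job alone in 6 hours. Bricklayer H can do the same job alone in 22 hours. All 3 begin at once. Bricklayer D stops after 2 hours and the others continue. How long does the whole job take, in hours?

In the first 2 hours the combined rate is 53/198, so 53/99 of the job is done, leaving 46/99.
After Bricklayer D leaves the rate is 10/99 per hour; the remaining 46/99 takes 23/5 hours.
Total = 2 + 23/5 = 33/5 hours.

33/5 hours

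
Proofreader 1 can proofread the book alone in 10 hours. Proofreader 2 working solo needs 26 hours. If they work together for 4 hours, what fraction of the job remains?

29/65

Combined rate: 1/10 + 1/26 = (13 + 5)/130 = 18/130 = 9/65 per hour.
In 4 hours they complete 4·9/65 = 36/65 of the job.
So 29/65 remains.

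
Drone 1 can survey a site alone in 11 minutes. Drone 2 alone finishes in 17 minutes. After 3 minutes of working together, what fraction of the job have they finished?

Combined rate: 1/11 + 1/17 = (17 + 11)/187 = 28/187 per minute.
In 3 minutes they complete 3·28/187 = 84/187 of the job.

84/187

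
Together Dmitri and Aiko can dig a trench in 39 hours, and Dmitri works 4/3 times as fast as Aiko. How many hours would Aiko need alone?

Let Aiko's rate be r; then Dmitri's rate is (4/3)r, so together (4/3 + 1)r = (7/3)r = 1/39.
Thus r = 1/91 per hour.
Aiko alone: 91 hours; Dmitri alone: 273/4 hours.

91 hours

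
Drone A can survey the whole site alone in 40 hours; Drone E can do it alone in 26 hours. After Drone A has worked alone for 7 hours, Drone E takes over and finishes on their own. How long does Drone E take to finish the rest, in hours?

In 7 hours Drone A does 7/40 of the job, leaving 33/40.
Drone E works at 1/26 per hour, so finishing takes 33/40 ÷ 1/26 = 429/20 hours.

429/20 hours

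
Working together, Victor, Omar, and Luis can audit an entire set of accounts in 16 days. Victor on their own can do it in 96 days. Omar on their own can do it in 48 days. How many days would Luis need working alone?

32 days

Combined rate is 1/16 per day.
Known contribution: 1/96 + 1/48 = (1 + 2)/96 = 3/96 = 1/32 per day.
So Luis's rate is 1/16 − 1/32 = 1/32, meaning 32 days alone.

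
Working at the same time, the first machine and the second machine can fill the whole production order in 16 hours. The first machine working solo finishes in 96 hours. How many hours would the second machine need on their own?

Combined rate is 1/16 per hour.
Known contribution: 1/96 per hour.
So the second machine's rate is 1/16 − 1/96 = 5/96, meaning 96/5 hours alone.

96/5 hours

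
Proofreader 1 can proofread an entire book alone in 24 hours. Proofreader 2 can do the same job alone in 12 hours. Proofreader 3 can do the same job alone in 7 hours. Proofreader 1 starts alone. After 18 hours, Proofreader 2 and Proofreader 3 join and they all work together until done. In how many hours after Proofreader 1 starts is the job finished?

284/15 hours

In the first 18 hours Proofreader 1 alone does 18/24 = 3/4 of the job, leaving 1/4.
Once everyone is working, combined rate: 1/24 + 1/12 + 1/7 = (7 + 14 + 24)/168 = 45/168 = 15/56 per hour.
Remaining 1/4 at 15/56 per hour takes 14/15 hours.
Total from the start = 18 + 14/15 = 284/15 hours.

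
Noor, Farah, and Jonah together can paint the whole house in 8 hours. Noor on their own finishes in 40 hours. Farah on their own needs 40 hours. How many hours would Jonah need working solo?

40/3 hours

Combined rate is 1/8 per hour.
Known contribution: 1/40 + 1/40 = (1 + 1)/40 = 2/40 = 1/20 per hour.
So Jonah's rate is 1/8 − 1/20 = 3/40, meaning 40/3 hours alone.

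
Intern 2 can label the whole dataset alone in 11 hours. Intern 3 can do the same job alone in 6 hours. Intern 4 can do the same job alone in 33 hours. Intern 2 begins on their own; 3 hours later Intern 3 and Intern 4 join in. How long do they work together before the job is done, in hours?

48/19 hours

In the first 3 hours Intern 2 alone does 3/11 of the job, leaving 8/11.
Once everyone is working, combined rate: 1/11 + 1/6 + 1/33 = (6 + 11 + 2)/66 = 19/66 per hour.
Remaining 8/11 at 19/66 per hour takes 48/19 hours.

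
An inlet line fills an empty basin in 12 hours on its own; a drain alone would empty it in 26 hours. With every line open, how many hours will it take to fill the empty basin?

Net rate = 1/12 − 1/26 = (13 − 6)/156 = 7/156 per hour.
Filling time = 1 ÷ (7/156) = 156/7 hours.

156/7 hours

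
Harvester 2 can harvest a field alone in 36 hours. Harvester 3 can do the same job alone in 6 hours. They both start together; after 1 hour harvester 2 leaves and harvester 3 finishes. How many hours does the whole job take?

35/6 hours

In the first 1 hour the combined rate is 7/36, so 7/36 of the job is done, leaving 29/36.
After harvester 2 leaves the rate is 1/6 per hour; the remaining 29/36 takes 29/6 hours.
Total = 1 + 29/6 = 35/6 hours.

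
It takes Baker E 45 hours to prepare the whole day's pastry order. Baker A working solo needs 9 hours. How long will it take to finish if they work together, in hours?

15/2 hours

With two workers the combined time is the product over the sum: 45·9/(45+9) = 405/54 = 15/2 hours.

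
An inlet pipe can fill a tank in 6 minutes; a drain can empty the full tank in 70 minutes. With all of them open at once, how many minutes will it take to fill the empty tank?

Net rate = 1/6 − 1/70 = (35 − 3)/210 = 32/210 = 16/105 per minute.
Filling time = 1 ÷ (16/105) = 105/16 minutes.

105/16 minutes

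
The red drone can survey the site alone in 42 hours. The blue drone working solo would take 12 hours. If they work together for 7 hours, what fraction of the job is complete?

3/4

Combined rate: 1/42 + 1/12 = (2 + 7)/84 = 9/84 = 3/28 per hour.
In 7 hours they complete 7·3/28 = 3/4 of the job.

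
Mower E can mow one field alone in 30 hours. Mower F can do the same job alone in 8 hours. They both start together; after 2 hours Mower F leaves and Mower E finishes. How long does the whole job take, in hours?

45/2 hours

In the first 2 hours the combined rate is 19/120, so 19/60 of the job is done, leaving 41/60.
After Mower F leaves the rate is 1/30 per hour; the remaining 41/60 takes 41/2 hours.
Total = 2 + 41/2 = 45/2 hours.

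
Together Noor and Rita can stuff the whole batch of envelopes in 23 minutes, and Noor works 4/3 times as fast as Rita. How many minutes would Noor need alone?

161/4 minutes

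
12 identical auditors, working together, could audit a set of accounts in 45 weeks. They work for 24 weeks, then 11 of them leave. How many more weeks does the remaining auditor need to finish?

One auditor does 1/540 of the job per week.
After 24 weeks with 12 auditors, 8/15 is done (7/15 left).
With 1 auditor the rate is 1/540, so the rest takes 7/15 ÷ 1/540 = 252 weeks.

252 weeks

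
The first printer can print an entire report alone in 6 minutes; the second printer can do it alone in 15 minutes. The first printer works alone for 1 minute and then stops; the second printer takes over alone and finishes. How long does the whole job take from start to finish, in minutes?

27/2 minutes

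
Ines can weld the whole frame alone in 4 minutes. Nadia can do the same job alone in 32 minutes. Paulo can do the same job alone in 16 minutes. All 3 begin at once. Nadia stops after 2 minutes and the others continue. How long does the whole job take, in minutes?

3 minutes

In the first 2 minutes the combined rate is 11/32, so 11/16 of the job is done, leaving 5/16.
After Nadia leaves the rate is 5/16 per minute; the remaining 5/16 takes 1 minute.
Total = 2 + 1 = 3 minutes.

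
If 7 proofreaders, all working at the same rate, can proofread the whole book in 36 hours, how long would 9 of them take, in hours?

Total work is 7·36 = 252 proofreader-hours.
With 9 proofreaders: 252/9 = 28 hours.

28 hours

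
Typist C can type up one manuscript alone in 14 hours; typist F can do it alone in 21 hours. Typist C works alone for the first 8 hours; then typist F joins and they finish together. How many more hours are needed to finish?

In 8 hours typist C does 8/14 = 4/7 of the job, leaving 3/7.
Typist C and typist F together work at 5/42 per hour, so finishing takes 3/7 ÷ 5/42 = 18/5 hours.

18/5 hours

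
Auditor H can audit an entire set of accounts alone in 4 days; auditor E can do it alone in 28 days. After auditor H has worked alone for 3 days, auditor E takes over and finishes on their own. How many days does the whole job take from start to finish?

10 days

In 3 days auditor H does 3/4 of the job, leaving 1/4.
Auditor E works at 1/28 per day, so finishing takes 1/4 ÷ 1/28 = 7 days.
Total time = 3 + 7 = 10 days.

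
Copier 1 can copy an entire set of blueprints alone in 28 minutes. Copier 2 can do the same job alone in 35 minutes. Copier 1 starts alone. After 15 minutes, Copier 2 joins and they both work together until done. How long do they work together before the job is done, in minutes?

65/9 minutes

In the first 15 minutes Copier 1 alone does 15/28 of the job, leaving 13/28.
Once everyone is working, combined rate: 1/28 + 1/35 = (5 + 4)/140 = 9/140 per minute.
Remaining 13/28 at 9/140 per minute takes 65/9 minutes.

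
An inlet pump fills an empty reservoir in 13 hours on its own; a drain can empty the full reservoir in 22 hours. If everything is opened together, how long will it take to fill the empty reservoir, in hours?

286/9 hours

Net rate = 1/13 − 1/22 = (22 − 13)/286 = 9/286 per hour.
Filling time = 1 ÷ (9/286) = 286/9 hours.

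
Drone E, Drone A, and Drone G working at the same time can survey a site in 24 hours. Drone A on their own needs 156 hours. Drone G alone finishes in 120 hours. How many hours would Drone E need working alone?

Combined rate is 1/24 per hour.
Known contribution: 1/156 + 1/120 = (10 + 13)/1560 = 23/1560 per hour.
So Drone E's rate is 1/24 − 23/1560 = 7/260, meaning 260/7 hours alone.

260/7 hours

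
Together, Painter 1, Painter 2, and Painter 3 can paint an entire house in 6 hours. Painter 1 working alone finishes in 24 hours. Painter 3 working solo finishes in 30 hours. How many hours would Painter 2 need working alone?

120/11 hours

Combined rate is 1/6 per hour.
Known contribution: 1/24 + 1/30 = (5 + 4)/120 = 9/120 = 3/40 per hour.
So Painter 2's rate is 1/6 − 3/40 = 11/120, meaning 120/11 hours alone.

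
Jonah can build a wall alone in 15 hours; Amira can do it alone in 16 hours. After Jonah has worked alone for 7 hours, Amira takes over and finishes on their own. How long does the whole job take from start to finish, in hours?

233/15 hours

In 7 hours Jonah does 7/15 of the job, leaving 8/15.
Amira works at 1/16 per hour, so finishing takes 8/15 ÷ 1/16 = 128/15 hours.
Total time = 7 + 128/15 = 233/15 hours.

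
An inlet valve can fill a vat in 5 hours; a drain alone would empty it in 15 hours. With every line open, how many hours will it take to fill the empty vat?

Net rate = 1/5 − 1/15 = (3 − 1)/15 = 2/15 per hour.
Filling time = 1 ÷ (2/15) = 15/2 hours.

15/2 hours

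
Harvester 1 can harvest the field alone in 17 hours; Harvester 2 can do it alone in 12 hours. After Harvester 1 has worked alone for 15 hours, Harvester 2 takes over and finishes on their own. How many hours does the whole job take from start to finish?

279/17 hours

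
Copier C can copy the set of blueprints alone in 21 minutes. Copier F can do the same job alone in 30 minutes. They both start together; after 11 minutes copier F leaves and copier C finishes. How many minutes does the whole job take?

In the first 11 minutes the combined rate is 17/210, so 187/210 of the job is done, leaving 23/210.
After copier F leaves the rate is 1/21 per minute; the remaining 23/210 takes 23/10 minutes.
Total = 11 + 23/10 = 133/10 minutes.

133/10 minutes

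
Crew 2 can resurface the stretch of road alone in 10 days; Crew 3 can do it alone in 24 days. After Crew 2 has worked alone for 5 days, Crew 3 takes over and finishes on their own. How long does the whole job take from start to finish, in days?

In 5 days Crew 2 does 5/10 = 1/2 of the job, leaving 1/2.
Crew 3 works at 1/24 per day, so finishing takes 1/2 ÷ 1/24 = 12 days.
Total time = 5 + 12 = 17 days.

17 days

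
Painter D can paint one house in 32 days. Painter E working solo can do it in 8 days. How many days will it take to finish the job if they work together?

32/5 days

Combined rate: 1/32 + 1/8 = (1 + 4)/32 = 5/32 per day.
Time = 1 ÷ (5/32) = 32/5 days.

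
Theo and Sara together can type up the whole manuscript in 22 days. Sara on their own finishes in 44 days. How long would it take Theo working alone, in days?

44 days

Combined rate is 1/22 per day.
Known contribution: 1/44 per day.
So Theo's rate is 1/22 − 1/44 = 1/44, meaning 44 days alone.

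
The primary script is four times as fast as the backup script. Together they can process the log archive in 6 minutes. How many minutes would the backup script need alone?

Let the backup script's rate be r; then the primary script's rate is 4r, so together (4 + 1)r = 5r = 1/6.
Thus r = 1/30 per minute.
The backup script alone: 30 minutes; the primary script alone: 15/2 minutes.

30 minutes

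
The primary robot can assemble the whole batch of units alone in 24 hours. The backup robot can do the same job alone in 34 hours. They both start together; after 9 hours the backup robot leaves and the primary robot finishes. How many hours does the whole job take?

300/17 hours

In the first 9 hours the combined rate is 29/408, so 87/136 of the job is done, leaving 49/136.
After the backup robot leaves the rate is 1/24 per hour; the remaining 49/136 takes 147/17 hours.
Total = 9 + 147/17 = 300/17 hours.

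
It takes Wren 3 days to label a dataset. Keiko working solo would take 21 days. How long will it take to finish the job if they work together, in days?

21/8 days

Combined rate: 1/3 + 1/21 = (7 + 1)/21 = 8/21 per day.
Time = 1 ÷ (8/21) = 21/8 days.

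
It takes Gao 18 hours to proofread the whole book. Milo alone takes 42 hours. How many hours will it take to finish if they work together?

63/5 hours

Combined rate: 1/18 + 1/42 = (7 + 3)/126 = 10/126 = 5/63 per hour.
Time = 1 ÷ (5/63) = 63/5 hours.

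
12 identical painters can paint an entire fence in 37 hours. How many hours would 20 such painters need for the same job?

111/5 hours

Total work is 12·37 = 444 painter-hours.
With 20 painters: 444/20 = 111/5 hours.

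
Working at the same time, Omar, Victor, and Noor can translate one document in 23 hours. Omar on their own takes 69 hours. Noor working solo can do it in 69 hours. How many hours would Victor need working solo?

Combined rate is 1/23 per hour.
Known contribution: 1/69 + 1/69 = (1 + 1)/69 = 2/69 per hour.
So Victor's rate is 1/23 − 2/69 = 1/69, meaning 69 hours alone.

69 hours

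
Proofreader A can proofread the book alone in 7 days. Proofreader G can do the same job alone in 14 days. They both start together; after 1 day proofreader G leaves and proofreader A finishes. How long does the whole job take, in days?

In the first 1 day the combined rate is 3/14, so 3/14 of the job is done, leaving 11/14.
After proofreader G leaves the rate is 1/7 per day; the remaining 11/14 takes 11/2 days.
Total = 1 + 11/2 = 13/2 days.

13/2 days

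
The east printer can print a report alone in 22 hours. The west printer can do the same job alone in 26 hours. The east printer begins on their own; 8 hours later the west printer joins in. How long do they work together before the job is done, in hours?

91/12 hours

In the first 8 hours the east printer alone does 8/22 = 4/11 of the job, leaving 7/11.
Once everyone is working, combined rate: 1/22 + 1/26 = (13 + 11)/286 = 24/286 = 12/143 per hour.
Remaining 7/11 at 12/143 per hour takes 91/12 hours.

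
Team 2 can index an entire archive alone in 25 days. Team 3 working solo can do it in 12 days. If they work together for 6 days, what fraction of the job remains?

13/50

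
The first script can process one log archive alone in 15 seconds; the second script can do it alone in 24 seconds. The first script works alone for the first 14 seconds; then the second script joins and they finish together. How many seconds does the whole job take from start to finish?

190/13 seconds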